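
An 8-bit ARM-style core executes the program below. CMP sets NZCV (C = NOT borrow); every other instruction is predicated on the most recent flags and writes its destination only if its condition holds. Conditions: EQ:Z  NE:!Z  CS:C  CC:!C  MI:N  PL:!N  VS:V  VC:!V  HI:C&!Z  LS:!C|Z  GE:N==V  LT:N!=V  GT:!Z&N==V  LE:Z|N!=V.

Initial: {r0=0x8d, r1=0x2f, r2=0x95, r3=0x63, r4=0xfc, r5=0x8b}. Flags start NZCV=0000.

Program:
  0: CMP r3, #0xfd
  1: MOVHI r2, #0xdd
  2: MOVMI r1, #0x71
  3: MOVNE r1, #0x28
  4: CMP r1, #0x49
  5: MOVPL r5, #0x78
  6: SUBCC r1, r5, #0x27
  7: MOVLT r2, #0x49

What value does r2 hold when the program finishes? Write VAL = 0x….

[0] flags=0000 → (cmp)
[1] flags=0000 HI?F → skip
[2] flags=0000 MI?F → skip
[3] flags=0000 NE?T → r1=0x28
[4] flags=1000 → (cmp)
[5] flags=1000 PL?F → skip
[6] flags=1000 CC?T → r1=0x64
[7] flags=1000 LT?T → r2=0x49

VAL = 0x49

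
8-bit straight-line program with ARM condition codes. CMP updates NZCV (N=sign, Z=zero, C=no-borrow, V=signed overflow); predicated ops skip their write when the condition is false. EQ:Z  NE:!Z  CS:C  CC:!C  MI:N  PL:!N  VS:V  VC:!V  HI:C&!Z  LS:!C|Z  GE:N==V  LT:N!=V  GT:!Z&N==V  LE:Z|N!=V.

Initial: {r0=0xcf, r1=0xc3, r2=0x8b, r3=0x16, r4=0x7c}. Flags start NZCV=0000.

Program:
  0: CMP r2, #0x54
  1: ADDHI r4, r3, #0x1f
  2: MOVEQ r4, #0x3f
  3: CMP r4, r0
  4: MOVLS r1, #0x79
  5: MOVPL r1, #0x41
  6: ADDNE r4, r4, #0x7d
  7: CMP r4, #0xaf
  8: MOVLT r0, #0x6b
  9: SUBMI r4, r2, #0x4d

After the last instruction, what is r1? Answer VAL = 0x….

0: ✓ CMP  NZCV=0011
1: ✓ ADDHI  r4←0x35
2: · MOVEQ
3: ✓ CMP  NZCV=0000
4: ✓ MOVLS  r1←0x79
5: ✓ MOVPL  r1←0x41
6: ✓ ADDNE  r4←0xb2
7: ✓ CMP  NZCV=0010
8: · MOVLT
9: · SUBMI

VAL = 0x41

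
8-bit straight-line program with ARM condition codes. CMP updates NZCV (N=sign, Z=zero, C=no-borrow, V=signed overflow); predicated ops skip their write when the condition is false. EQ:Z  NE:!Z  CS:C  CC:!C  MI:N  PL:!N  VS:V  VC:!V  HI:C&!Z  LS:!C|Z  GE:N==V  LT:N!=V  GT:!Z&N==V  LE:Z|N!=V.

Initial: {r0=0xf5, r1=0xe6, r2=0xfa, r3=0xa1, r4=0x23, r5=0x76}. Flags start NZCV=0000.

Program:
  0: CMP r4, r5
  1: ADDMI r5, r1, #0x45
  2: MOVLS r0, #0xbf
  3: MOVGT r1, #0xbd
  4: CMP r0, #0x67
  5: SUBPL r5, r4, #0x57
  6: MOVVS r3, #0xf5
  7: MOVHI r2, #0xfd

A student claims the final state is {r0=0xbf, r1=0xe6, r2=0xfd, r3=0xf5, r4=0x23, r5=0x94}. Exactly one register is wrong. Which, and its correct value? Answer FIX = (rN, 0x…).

FIX = (r5, 0xcc)

[0] flags=1000 → (cmp)
[1] flags=1000 MI?T → r5=0x2b
[2] flags=1000 LS?T → r0=0xbf
[3] flags=1000 GT?F → skip
[4] flags=0011 → (cmp)
[5] flags=0011 PL?T → r5=0xcc
[6] flags=0011 VS?T → r3=0xf5
[7] flags=0011 HI?T → r2=0xfd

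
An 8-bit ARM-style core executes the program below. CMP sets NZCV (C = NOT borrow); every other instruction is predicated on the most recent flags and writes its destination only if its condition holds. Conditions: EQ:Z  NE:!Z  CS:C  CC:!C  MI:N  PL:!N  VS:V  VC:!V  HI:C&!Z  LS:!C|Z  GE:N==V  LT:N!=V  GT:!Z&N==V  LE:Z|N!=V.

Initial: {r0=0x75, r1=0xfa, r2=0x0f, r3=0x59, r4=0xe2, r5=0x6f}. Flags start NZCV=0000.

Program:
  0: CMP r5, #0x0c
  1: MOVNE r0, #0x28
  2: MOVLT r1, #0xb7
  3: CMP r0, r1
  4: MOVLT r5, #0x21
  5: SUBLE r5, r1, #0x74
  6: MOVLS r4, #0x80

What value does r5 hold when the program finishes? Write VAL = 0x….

0: ✓ CMP  NZCV=0010
1: ✓ MOVNE  r0←0x28
2: · MOVLT
3: ✓ CMP  NZCV=0000
4: · MOVLT
5: · SUBLE
6: ✓ MOVLS  r4←0x80

VAL = 0x6f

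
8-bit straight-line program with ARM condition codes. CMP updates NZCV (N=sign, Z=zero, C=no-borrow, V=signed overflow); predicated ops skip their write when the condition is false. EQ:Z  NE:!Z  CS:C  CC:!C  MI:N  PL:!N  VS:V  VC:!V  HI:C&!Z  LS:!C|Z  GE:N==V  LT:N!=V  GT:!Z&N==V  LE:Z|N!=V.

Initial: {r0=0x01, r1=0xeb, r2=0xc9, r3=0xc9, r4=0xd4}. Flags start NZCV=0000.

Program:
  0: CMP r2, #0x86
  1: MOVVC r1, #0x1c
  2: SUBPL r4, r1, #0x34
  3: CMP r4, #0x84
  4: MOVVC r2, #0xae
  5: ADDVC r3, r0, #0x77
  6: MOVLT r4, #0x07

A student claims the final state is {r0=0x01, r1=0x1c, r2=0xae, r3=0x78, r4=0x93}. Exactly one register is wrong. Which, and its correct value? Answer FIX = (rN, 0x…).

FIX = (r4, 0xe8)

[0] flags=0010 → (cmp)
[1] flags=0010 VC?T → r1=0x1c
[2] flags=0010 PL?T → r4=0xe8
[3] flags=0010 → (cmp)
[4] flags=0010 VC?T → r2=0xae
[5] flags=0010 VC?T → r3=0x78
[6] flags=0010 LT?F → skip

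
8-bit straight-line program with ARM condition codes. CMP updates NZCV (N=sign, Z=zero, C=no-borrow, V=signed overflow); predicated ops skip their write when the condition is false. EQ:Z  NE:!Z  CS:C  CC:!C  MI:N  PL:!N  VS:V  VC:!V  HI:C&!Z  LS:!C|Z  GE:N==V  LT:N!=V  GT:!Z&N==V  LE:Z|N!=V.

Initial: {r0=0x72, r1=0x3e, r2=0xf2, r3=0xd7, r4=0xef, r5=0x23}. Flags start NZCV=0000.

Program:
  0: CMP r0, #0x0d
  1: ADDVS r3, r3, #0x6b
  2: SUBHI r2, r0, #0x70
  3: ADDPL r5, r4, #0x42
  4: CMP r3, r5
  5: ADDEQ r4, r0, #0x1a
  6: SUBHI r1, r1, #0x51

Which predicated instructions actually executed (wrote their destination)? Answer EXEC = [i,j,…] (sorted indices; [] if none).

[0] flags=0010 → (cmp)
[1] flags=0010 VS?F → skip
[2] flags=0010 HI?T → r2=0x02
[3] flags=0010 PL?T → r5=0x31
[4] flags=1010 → (cmp)
[5] flags=1010 EQ?F → skip
[6] flags=1010 HI?T → r1=0xed

EXEC = [2,3,6]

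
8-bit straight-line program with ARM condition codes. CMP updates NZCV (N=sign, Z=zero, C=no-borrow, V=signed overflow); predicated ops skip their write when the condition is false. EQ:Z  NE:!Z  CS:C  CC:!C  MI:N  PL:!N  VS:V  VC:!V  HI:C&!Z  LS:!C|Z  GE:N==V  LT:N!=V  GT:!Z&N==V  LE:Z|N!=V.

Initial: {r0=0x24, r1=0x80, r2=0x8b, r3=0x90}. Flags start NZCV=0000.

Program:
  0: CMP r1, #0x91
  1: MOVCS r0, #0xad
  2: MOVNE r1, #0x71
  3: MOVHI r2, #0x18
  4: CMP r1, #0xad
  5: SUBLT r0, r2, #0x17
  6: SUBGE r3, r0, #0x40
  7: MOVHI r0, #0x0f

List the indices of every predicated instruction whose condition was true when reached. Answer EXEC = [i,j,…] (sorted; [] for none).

EXEC = [2,6]

[0] flags=1000 → (cmp)
[1] flags=1000 CS?F → skip
[2] flags=1000 NE?T → r1=0x71
[3] flags=1000 HI?F → skip
[4] flags=1001 → (cmp)
[5] flags=1001 LT?F → skip
[6] flags=1001 GE?T → r3=0xe4
[7] flags=1001 HI?F → skip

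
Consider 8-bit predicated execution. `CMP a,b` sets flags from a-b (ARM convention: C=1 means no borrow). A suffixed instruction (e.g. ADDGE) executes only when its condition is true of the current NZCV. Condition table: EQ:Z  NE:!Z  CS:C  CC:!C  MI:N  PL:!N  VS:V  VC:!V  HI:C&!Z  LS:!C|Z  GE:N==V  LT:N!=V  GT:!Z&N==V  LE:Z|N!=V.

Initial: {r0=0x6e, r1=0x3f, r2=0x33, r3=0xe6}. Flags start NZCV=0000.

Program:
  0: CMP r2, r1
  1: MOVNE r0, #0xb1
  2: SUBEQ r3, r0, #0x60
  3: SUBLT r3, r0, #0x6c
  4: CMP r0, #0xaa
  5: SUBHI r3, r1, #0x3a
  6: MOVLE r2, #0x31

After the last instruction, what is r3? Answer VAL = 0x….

VAL = 0x05

[0] flags=1000 → (cmp)
[1] flags=1000 NE?T → r0=0xb1
[2] flags=1000 EQ?F → skip
[3] flags=1000 LT?T → r3=0x45
[4] flags=0010 → (cmp)
[5] flags=0010 HI?T → r3=0x05
[6] flags=0010 LE?F → skip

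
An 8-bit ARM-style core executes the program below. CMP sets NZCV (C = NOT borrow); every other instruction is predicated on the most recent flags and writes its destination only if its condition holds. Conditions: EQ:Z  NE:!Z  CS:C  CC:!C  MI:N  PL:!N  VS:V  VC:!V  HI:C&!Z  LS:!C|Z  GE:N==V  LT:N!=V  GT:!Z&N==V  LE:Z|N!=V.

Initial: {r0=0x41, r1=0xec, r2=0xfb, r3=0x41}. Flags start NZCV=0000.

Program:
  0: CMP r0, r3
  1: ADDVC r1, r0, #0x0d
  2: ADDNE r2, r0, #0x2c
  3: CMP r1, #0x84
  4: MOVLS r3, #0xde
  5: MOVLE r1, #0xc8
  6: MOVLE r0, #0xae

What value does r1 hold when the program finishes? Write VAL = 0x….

[0] flags=0110 → (cmp)
[1] flags=0110 VC?T → r1=0x4e
[2] flags=0110 NE?F → skip
[3] flags=1001 → (cmp)
[4] flags=1001 LS?T → r3=0xde
[5] flags=1001 LE?F → skip
[6] flags=1001 LE?F → skip

VAL = 0x4e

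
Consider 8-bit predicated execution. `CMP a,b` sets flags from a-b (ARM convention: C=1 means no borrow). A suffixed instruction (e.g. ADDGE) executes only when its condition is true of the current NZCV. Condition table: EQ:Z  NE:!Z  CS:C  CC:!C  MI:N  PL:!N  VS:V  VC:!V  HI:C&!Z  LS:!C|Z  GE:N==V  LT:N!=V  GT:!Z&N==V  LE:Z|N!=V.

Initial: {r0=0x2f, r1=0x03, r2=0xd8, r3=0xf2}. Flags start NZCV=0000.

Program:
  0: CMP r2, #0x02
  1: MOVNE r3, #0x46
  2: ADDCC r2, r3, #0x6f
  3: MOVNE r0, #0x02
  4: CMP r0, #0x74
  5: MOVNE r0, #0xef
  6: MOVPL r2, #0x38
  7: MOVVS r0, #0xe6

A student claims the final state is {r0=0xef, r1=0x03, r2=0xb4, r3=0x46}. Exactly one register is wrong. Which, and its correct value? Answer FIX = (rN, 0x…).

FIX = (r2, 0xd8)

[0] flags=1010 → (cmp)
[1] flags=1010 NE?T → r3=0x46
[2] flags=1010 CC?F → skip
[3] flags=1010 NE?T → r0=0x02
[4] flags=1000 → (cmp)
[5] flags=1000 NE?T → r0=0xef
[6] flags=1000 PL?F → skip
[7] flags=1000 VS?F → skip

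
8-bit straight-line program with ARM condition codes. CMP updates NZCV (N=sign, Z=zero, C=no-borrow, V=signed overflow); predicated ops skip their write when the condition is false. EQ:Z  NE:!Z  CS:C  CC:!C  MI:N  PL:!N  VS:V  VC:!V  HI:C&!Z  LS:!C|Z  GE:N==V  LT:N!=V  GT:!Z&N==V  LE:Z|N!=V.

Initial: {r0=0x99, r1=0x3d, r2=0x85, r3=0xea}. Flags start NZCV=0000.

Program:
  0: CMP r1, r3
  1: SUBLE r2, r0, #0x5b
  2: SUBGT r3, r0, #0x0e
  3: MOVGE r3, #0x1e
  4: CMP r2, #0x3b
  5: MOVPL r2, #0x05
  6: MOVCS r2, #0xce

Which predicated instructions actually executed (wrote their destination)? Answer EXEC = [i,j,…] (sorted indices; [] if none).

0: ✓ CMP  NZCV=0000
1: · SUBLE
2: ✓ SUBGT  r3←0x8b
3: ✓ MOVGE  r3←0x1e
4: ✓ CMP  NZCV=0011
5: ✓ MOVPL  r2←0x05
6: ✓ MOVCS  r2←0xce

EXEC = [2,3,5,6]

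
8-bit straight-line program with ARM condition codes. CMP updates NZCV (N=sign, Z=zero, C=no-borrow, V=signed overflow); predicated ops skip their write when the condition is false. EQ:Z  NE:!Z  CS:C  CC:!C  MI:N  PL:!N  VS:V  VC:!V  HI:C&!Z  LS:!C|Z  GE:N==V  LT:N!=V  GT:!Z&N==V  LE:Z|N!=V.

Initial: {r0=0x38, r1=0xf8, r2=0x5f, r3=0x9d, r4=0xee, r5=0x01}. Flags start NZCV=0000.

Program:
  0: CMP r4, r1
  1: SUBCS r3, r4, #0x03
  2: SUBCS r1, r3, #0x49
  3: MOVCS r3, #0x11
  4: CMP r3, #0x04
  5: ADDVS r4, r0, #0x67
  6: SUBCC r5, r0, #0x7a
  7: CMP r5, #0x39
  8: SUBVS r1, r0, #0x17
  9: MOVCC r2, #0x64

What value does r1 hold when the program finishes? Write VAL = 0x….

[0] flags=1000 → (cmp)
[1] flags=1000 CS?F → skip
[2] flags=1000 CS?F → skip
[3] flags=1000 CS?F → skip
[4] flags=1010 → (cmp)
[5] flags=1010 VS?F → skip
[6] flags=1010 CC?F → skip
[7] flags=1000 → (cmp)
[8] flags=1000 VS?F → skip
[9] flags=1000 CC?T → r2=0x64

VAL = 0xf8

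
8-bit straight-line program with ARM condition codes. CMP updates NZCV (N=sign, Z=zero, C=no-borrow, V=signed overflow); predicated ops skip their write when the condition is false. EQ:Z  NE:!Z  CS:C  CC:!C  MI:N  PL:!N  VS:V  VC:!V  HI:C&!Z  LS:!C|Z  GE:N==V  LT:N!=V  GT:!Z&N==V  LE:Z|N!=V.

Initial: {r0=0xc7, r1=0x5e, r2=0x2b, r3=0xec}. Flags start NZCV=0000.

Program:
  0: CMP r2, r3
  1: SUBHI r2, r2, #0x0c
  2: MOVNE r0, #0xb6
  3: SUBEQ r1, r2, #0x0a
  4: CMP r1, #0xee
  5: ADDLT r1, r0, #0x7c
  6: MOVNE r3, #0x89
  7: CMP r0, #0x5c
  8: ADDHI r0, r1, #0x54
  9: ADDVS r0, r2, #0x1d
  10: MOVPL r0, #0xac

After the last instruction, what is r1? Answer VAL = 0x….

VAL = 0x5e

[0] flags=0000 → (cmp)
[1] flags=0000 HI?F → skip
[2] flags=0000 NE?T → r0=0xb6
[3] flags=0000 EQ?F → skip
[4] flags=0000 → (cmp)
[5] flags=0000 LT?F → skip
[6] flags=0000 NE?T → r3=0x89
[7] flags=0011 → (cmp)
[8] flags=0011 HI?T → r0=0xb2
[9] flags=0011 VS?T → r0=0x48
[10] flags=0011 PL?T → r0=0xac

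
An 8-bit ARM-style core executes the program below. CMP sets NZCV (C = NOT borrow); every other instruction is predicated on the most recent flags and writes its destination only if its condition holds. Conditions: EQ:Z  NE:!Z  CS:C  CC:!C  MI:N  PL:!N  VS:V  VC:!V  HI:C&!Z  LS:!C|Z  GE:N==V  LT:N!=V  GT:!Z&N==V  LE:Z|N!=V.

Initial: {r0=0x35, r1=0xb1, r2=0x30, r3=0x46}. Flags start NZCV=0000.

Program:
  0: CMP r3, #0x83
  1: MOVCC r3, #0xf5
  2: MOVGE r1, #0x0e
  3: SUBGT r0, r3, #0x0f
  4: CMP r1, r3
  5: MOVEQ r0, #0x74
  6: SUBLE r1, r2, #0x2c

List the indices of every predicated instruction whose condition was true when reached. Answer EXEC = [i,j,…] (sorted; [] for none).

[0] flags=1001 → (cmp)
[1] flags=1001 CC?T → r3=0xf5
[2] flags=1001 GE?T → r1=0x0e
[3] flags=1001 GT?T → r0=0xe6
[4] flags=0000 → (cmp)
[5] flags=0000 EQ?F → skip
[6] flags=0000 LE?F → skip

EXEC = [1,2,3]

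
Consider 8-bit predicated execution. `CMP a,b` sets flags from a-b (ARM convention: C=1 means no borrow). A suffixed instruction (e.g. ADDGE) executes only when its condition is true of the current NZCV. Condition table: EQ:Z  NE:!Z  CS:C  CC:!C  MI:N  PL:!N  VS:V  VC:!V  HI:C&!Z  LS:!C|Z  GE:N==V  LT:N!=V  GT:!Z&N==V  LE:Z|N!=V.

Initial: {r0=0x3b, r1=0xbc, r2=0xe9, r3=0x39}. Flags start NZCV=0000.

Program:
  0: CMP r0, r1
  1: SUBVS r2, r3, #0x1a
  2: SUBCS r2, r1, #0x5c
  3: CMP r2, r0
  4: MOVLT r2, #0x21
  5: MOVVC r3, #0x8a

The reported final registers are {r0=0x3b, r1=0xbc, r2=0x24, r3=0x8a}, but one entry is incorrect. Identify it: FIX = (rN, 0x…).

FIX = (r2, 0x21)

[0] flags=0000 → (cmp)
[1] flags=0000 VS?F → skip
[2] flags=0000 CS?F → skip
[3] flags=1010 → (cmp)
[4] flags=1010 LT?T → r2=0x21
[5] flags=1010 VC?T → r3=0x8a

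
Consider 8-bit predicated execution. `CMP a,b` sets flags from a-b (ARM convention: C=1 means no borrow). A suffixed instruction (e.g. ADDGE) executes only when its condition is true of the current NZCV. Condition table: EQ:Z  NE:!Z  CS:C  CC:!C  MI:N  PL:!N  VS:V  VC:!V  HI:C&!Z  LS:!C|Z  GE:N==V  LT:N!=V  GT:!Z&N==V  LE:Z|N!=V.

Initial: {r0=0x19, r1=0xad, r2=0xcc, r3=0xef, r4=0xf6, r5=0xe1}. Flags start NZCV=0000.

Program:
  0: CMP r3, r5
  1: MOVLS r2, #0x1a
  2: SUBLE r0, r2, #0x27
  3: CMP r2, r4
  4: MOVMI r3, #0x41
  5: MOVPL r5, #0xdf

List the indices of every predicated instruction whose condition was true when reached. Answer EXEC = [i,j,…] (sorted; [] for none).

EXEC = [4]

0: ✓ CMP  NZCV=0010
1: · MOVLS
2: · SUBLE
3: ✓ CMP  NZCV=1000
4: ✓ MOVMI  r3←0x41
5: · MOVPL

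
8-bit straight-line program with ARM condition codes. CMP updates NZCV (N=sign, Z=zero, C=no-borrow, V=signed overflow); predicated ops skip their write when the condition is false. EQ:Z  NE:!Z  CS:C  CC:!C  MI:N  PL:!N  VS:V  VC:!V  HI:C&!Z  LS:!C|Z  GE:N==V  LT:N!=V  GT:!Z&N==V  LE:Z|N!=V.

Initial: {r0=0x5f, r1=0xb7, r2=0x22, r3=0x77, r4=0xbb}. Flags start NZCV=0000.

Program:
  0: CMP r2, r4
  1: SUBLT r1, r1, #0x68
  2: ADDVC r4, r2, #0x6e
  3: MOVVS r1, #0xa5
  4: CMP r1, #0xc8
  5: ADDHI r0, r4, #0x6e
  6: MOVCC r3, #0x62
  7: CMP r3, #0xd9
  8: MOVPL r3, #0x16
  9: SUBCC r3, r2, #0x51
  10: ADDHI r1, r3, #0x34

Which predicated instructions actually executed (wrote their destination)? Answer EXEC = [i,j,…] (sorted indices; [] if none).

[0] flags=0000 → (cmp)
[1] flags=0000 LT?F → skip
[2] flags=0000 VC?T → r4=0x90
[3] flags=0000 VS?F → skip
[4] flags=1000 → (cmp)
[5] flags=1000 HI?F → skip
[6] flags=1000 CC?T → r3=0x62
[7] flags=1001 → (cmp)
[8] flags=1001 PL?F → skip
[9] flags=1001 CC?T → r3=0xd1
[10] flags=1001 HI?F → skip

EXEC = [2,6,9]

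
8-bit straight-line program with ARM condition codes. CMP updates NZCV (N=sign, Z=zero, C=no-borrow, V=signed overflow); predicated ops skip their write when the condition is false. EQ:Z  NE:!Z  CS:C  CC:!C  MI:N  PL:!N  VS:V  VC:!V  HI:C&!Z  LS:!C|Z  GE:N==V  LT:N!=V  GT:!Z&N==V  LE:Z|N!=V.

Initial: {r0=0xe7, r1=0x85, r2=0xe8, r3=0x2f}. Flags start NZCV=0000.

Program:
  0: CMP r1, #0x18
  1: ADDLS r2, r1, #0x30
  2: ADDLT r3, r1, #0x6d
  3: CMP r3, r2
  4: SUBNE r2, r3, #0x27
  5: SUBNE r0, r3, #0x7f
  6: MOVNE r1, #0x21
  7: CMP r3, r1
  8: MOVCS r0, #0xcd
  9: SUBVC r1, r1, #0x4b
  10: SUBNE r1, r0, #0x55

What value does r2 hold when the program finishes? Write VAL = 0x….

[0] flags=0011 → (cmp)
[1] flags=0011 LS?F → skip
[2] flags=0011 LT?T → r3=0xf2
[3] flags=0010 → (cmp)
[4] flags=0010 NE?T → r2=0xcb
[5] flags=0010 NE?T → r0=0x73
[6] flags=0010 NE?T → r1=0x21
[7] flags=1010 → (cmp)
[8] flags=1010 CS?T → r0=0xcd
[9] flags=1010 VC?T → r1=0xd6
[10] flags=1010 NE?T → r1=0x78

VAL = 0xcb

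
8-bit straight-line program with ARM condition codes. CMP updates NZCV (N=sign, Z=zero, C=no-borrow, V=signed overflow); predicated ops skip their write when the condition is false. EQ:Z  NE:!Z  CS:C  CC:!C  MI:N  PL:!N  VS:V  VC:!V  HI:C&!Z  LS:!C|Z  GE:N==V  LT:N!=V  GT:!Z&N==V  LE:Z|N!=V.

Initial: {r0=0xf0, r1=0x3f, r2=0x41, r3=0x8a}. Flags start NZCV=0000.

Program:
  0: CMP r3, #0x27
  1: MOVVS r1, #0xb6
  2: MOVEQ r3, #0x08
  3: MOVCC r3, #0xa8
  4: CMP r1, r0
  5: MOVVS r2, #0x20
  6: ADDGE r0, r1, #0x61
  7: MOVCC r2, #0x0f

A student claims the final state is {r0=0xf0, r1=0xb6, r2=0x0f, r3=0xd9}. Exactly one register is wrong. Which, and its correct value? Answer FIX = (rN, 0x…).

[0] flags=0011 → (cmp)
[1] flags=0011 VS?T → r1=0xb6
[2] flags=0011 EQ?F → skip
[3] flags=0011 CC?F → skip
[4] flags=1000 → (cmp)
[5] flags=1000 VS?F → skip
[6] flags=1000 GE?F → skip
[7] flags=1000 CC?T → r2=0x0f

FIX = (r3, 0x8a)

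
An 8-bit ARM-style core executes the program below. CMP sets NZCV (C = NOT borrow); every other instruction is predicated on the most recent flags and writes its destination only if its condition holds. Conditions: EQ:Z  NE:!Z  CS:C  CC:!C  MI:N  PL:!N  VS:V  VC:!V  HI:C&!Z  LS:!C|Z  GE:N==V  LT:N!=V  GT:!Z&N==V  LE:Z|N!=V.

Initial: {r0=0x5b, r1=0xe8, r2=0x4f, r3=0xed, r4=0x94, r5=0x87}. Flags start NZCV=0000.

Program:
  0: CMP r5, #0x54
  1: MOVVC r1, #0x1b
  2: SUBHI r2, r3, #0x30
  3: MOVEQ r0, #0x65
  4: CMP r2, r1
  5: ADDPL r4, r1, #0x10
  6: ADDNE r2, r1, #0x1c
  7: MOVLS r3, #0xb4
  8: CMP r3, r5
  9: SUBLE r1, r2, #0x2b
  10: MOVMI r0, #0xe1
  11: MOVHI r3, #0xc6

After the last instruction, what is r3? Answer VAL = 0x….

VAL = 0xc6

[0] flags=0011 → (cmp)
[1] flags=0011 VC?F → skip
[2] flags=0011 HI?T → r2=0xbd
[3] flags=0011 EQ?F → skip
[4] flags=1000 → (cmp)
[5] flags=1000 PL?F → skip
[6] flags=1000 NE?T → r2=0x04
[7] flags=1000 LS?T → r3=0xb4
[8] flags=0010 → (cmp)
[9] flags=0010 LE?F → skip
[10] flags=0010 MI?F → skip
[11] flags=0010 HI?T → r3=0xc6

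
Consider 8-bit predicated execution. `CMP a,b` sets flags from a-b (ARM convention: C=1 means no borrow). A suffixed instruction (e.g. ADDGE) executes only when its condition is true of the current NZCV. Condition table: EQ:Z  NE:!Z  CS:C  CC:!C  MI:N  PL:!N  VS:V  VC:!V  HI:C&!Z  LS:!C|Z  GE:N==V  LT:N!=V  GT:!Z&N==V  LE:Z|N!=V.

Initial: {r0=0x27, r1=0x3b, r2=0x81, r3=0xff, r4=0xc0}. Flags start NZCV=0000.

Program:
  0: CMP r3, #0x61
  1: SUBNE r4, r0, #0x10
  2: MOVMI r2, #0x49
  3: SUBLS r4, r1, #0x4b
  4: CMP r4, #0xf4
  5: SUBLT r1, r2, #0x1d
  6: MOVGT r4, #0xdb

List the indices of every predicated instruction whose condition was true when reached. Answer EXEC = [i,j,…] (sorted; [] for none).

EXEC = [1,2,6]

[0] flags=1010 → (cmp)
[1] flags=1010 NE?T → r4=0x17
[2] flags=1010 MI?T → r2=0x49
[3] flags=1010 LS?F → skip
[4] flags=0000 → (cmp)
[5] flags=0000 LT?F → skip
[6] flags=0000 GT?T → r4=0xdb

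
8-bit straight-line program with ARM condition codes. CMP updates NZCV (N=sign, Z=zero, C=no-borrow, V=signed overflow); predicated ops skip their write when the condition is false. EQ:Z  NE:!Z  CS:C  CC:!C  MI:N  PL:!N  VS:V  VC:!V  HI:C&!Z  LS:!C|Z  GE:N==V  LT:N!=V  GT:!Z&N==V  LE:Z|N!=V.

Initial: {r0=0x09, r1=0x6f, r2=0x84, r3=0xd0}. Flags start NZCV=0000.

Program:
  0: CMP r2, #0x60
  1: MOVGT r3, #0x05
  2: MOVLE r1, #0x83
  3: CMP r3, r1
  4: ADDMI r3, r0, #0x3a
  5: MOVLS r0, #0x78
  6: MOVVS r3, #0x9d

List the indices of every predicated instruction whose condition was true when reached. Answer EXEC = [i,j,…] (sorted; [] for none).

EXEC = [2]

[0] flags=0011 → (cmp)
[1] flags=0011 GT?F → skip
[2] flags=0011 LE?T → r1=0x83
[3] flags=0010 → (cmp)
[4] flags=0010 MI?F → skip
[5] flags=0010 LS?F → skip
[6] flags=0010 VS?F → skip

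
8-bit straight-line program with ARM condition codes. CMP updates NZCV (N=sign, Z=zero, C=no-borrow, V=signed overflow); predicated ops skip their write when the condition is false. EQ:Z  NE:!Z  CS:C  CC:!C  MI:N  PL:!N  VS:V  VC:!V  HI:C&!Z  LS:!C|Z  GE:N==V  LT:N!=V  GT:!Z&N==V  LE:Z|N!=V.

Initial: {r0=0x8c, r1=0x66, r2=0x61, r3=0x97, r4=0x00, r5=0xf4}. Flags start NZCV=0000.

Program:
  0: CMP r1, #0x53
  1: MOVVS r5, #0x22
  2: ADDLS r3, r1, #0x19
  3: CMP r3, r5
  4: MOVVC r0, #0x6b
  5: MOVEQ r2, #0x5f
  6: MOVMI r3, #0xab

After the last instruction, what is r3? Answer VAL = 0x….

VAL = 0xab

[0] flags=0010 → (cmp)
[1] flags=0010 VS?F → skip
[2] flags=0010 LS?F → skip
[3] flags=1000 → (cmp)
[4] flags=1000 VC?T → r0=0x6b
[5] flags=1000 EQ?F → skip
[6] flags=1000 MI?T → r3=0xab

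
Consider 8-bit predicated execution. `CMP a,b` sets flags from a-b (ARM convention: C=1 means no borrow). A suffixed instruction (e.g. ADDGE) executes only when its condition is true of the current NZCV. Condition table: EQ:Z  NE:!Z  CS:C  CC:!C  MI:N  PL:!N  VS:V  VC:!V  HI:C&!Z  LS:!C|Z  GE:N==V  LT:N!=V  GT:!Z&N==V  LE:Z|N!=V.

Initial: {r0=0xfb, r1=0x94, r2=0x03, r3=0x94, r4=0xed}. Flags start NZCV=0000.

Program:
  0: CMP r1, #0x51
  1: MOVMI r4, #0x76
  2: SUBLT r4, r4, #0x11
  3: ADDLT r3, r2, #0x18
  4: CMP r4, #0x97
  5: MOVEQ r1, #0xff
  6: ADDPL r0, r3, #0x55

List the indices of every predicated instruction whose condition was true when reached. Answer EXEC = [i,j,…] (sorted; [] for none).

[0] flags=0011 → (cmp)
[1] flags=0011 MI?F → skip
[2] flags=0011 LT?T → r4=0xdc
[3] flags=0011 LT?T → r3=0x1b
[4] flags=0010 → (cmp)
[5] flags=0010 EQ?F → skip
[6] flags=0010 PL?T → r0=0x70

EXEC = [2,3,6]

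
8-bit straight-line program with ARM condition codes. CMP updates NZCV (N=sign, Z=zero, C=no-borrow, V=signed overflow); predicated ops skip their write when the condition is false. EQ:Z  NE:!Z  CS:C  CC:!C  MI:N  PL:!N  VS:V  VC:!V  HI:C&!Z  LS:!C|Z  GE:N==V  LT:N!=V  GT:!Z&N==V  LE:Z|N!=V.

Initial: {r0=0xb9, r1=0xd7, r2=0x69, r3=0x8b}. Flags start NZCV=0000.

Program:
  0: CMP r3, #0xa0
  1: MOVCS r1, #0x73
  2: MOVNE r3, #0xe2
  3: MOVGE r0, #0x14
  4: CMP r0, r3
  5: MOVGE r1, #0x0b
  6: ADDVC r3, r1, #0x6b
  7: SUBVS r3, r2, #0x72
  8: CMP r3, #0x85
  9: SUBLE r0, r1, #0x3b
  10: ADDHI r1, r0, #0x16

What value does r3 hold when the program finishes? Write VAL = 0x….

VAL = 0x42

0: ✓ CMP  NZCV=1000
1: · MOVCS
2: ✓ MOVNE  r3←0xe2
3: · MOVGE
4: ✓ CMP  NZCV=1000
5: · MOVGE
6: ✓ ADDVC  r3←0x42
7: · SUBVS
8: ✓ CMP  NZCV=1001
9: · SUBLE
10: · ADDHI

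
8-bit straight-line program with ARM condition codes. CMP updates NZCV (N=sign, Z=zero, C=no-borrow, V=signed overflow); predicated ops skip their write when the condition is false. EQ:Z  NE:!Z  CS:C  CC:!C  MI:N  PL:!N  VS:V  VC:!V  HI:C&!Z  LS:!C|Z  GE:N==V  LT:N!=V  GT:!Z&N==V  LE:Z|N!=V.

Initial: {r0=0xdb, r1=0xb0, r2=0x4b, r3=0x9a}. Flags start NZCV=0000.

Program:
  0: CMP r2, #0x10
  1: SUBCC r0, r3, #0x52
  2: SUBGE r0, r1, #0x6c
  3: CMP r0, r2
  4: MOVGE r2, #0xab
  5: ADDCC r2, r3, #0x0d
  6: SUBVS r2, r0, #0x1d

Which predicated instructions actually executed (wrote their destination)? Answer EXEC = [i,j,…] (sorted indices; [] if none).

EXEC = [2,5]

0: ✓ CMP  NZCV=0010
1: · SUBCC
2: ✓ SUBGE  r0←0x44
3: ✓ CMP  NZCV=1000
4: · MOVGE
5: ✓ ADDCC  r2←0xa7
6: · SUBVS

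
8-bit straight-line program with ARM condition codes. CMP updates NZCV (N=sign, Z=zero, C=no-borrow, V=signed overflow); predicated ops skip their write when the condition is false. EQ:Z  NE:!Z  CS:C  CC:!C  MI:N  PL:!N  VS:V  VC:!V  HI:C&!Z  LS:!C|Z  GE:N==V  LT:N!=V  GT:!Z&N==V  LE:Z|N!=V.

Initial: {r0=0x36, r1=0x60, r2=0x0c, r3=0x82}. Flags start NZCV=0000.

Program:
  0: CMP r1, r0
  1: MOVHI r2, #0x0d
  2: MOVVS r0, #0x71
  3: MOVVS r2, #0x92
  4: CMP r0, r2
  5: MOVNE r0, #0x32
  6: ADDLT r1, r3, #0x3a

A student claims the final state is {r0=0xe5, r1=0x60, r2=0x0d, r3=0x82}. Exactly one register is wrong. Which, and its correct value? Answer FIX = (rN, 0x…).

FIX = (r0, 0x32)

0: ✓ CMP  NZCV=0010
1: ✓ MOVHI  r2←0x0d
2: · MOVVS
3: · MOVVS
4: ✓ CMP  NZCV=0010
5: ✓ MOVNE  r0←0x32
6: · ADDLT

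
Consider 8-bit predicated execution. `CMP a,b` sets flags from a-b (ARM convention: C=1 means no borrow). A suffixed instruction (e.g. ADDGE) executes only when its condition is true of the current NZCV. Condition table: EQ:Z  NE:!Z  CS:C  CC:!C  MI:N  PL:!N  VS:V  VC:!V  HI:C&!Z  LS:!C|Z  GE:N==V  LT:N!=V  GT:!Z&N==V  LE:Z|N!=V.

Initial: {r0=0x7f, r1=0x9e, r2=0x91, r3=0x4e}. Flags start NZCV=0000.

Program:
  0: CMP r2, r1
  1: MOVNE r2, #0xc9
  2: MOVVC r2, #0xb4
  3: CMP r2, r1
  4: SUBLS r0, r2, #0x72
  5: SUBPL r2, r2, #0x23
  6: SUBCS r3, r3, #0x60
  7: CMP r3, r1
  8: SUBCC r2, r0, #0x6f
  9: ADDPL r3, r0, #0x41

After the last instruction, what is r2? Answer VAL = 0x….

VAL = 0x91

[0] flags=1000 → (cmp)
[1] flags=1000 NE?T → r2=0xc9
[2] flags=1000 VC?T → r2=0xb4
[3] flags=0010 → (cmp)
[4] flags=0010 LS?F → skip
[5] flags=0010 PL?T → r2=0x91
[6] flags=0010 CS?T → r3=0xee
[7] flags=0010 → (cmp)
[8] flags=0010 CC?F → skip
[9] flags=0010 PL?T → r3=0xc0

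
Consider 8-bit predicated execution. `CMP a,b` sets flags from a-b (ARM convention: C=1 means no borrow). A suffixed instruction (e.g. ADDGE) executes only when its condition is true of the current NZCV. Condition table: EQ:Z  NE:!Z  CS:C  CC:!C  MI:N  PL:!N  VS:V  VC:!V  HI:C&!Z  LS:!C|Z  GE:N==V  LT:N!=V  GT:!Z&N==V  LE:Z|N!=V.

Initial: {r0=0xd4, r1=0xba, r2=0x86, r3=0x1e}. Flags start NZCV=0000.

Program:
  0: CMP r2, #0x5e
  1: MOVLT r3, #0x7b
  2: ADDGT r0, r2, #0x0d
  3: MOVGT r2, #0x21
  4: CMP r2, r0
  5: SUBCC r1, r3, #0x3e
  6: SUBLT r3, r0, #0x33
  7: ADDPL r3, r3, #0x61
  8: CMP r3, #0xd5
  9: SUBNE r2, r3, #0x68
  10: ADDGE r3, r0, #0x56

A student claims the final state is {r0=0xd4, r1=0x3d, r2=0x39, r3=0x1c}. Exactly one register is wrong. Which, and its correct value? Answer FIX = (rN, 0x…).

[0] flags=0011 → (cmp)
[1] flags=0011 LT?T → r3=0x7b
[2] flags=0011 GT?F → skip
[3] flags=0011 GT?F → skip
[4] flags=1000 → (cmp)
[5] flags=1000 CC?T → r1=0x3d
[6] flags=1000 LT?T → r3=0xa1
[7] flags=1000 PL?F → skip
[8] flags=1000 → (cmp)
[9] flags=1000 NE?T → r2=0x39
[10] flags=1000 GE?F → skip

FIX = (r3, 0xa1)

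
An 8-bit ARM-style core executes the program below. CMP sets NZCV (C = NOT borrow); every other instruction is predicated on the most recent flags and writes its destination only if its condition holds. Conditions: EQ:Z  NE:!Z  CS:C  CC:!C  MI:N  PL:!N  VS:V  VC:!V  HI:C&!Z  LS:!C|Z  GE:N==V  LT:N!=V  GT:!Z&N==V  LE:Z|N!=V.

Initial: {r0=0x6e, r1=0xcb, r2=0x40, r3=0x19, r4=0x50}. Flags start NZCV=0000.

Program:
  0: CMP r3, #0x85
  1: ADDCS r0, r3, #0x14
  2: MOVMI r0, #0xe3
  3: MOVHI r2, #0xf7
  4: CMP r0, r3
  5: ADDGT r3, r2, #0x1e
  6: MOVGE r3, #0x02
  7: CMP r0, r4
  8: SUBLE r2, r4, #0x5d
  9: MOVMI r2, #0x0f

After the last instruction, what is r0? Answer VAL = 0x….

0: ✓ CMP  NZCV=1001
1: · ADDCS
2: ✓ MOVMI  r0←0xe3
3: · MOVHI
4: ✓ CMP  NZCV=1010
5: · ADDGT
6: · MOVGE
7: ✓ CMP  NZCV=1010
8: ✓ SUBLE  r2←0xf3
9: ✓ MOVMI  r2←0x0f

VAL = 0xe3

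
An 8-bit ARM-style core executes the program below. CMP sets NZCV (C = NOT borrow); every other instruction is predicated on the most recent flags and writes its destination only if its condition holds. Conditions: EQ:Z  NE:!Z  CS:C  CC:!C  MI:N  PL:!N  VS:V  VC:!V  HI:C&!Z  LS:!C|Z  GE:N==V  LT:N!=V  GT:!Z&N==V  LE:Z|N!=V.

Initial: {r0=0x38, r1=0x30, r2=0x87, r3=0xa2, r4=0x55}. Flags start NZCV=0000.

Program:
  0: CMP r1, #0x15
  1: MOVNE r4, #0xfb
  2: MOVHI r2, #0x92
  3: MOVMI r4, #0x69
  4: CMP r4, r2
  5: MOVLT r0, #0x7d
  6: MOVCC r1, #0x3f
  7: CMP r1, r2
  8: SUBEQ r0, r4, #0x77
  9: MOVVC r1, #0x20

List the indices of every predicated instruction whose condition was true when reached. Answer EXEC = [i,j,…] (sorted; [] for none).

EXEC = [1,2]

[0] flags=0010 → (cmp)
[1] flags=0010 NE?T → r4=0xfb
[2] flags=0010 HI?T → r2=0x92
[3] flags=0010 MI?F → skip
[4] flags=0010 → (cmp)
[5] flags=0010 LT?F → skip
[6] flags=0010 CC?F → skip
[7] flags=1001 → (cmp)
[8] flags=1001 EQ?F → skip
[9] flags=1001 VC?F → skip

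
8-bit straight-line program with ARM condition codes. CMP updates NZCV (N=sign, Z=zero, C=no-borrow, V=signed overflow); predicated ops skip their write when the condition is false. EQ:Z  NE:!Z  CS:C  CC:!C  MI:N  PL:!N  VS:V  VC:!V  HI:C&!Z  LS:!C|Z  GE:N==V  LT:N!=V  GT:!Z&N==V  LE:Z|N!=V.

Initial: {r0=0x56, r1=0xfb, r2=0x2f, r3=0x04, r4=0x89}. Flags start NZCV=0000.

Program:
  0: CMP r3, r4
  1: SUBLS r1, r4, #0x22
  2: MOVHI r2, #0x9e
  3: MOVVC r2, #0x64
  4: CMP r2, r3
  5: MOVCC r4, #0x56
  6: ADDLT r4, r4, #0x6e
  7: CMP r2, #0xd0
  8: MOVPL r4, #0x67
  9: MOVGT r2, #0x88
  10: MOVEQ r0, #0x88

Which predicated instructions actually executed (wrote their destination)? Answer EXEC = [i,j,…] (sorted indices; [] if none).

EXEC = [1,3,9]

0: ✓ CMP  NZCV=0000
1: ✓ SUBLS  r1←0x67
2: · MOVHI
3: ✓ MOVVC  r2←0x64
4: ✓ CMP  NZCV=0010
5: · MOVCC
6: · ADDLT
7: ✓ CMP  NZCV=1001
8: · MOVPL
9: ✓ MOVGT  r2←0x88
10: · MOVEQ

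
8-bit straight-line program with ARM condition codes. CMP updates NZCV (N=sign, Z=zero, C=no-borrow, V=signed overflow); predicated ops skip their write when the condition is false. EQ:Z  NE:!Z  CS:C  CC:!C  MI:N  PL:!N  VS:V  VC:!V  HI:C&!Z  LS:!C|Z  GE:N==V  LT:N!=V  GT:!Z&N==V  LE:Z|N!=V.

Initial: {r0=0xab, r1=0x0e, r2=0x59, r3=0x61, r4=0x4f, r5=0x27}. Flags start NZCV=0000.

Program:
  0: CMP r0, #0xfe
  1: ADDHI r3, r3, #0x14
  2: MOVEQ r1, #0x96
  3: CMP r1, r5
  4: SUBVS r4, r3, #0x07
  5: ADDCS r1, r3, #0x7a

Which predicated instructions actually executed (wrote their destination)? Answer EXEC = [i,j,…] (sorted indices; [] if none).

[0] flags=1000 → (cmp)
[1] flags=1000 HI?F → skip
[2] flags=1000 EQ?F → skip
[3] flags=1000 → (cmp)
[4] flags=1000 VS?F → skip
[5] flags=1000 CS?F → skip

EXEC = []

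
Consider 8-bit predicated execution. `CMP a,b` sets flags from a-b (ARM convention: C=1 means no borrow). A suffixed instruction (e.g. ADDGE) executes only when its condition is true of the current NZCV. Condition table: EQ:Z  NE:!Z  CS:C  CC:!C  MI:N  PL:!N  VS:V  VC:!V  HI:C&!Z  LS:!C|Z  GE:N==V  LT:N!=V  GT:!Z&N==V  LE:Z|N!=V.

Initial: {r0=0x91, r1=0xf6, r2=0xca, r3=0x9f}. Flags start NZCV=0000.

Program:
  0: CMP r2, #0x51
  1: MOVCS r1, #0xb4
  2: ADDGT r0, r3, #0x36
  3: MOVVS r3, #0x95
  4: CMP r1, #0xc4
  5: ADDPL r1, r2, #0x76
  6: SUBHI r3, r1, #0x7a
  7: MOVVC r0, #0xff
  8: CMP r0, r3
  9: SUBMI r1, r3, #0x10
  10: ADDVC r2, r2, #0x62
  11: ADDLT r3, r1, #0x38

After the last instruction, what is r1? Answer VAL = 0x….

VAL = 0xb4

[0] flags=0011 → (cmp)
[1] flags=0011 CS?T → r1=0xb4
[2] flags=0011 GT?F → skip
[3] flags=0011 VS?T → r3=0x95
[4] flags=1000 → (cmp)
[5] flags=1000 PL?F → skip
[6] flags=1000 HI?F → skip
[7] flags=1000 VC?T → r0=0xff
[8] flags=0010 → (cmp)
[9] flags=0010 MI?F → skip
[10] flags=0010 VC?T → r2=0x2c
[11] flags=0010 LT?F → skip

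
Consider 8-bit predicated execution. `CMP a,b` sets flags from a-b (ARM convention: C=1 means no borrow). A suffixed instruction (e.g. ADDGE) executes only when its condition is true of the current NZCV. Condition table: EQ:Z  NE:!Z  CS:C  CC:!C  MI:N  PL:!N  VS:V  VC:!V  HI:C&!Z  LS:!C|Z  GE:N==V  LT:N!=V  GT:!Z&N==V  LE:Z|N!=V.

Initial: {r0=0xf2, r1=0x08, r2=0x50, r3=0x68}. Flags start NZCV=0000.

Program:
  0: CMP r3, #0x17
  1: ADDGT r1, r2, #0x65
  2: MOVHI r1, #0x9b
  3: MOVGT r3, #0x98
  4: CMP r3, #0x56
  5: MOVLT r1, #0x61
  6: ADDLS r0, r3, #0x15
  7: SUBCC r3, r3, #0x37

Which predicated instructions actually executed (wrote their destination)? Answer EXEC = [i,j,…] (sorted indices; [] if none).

EXEC = [1,2,3,5]

[0] flags=0010 → (cmp)
[1] flags=0010 GT?T → r1=0xb5
[2] flags=0010 HI?T → r1=0x9b
[3] flags=0010 GT?T → r3=0x98
[4] flags=0011 → (cmp)
[5] flags=0011 LT?T → r1=0x61
[6] flags=0011 LS?F → skip
[7] flags=0011 CC?F → skip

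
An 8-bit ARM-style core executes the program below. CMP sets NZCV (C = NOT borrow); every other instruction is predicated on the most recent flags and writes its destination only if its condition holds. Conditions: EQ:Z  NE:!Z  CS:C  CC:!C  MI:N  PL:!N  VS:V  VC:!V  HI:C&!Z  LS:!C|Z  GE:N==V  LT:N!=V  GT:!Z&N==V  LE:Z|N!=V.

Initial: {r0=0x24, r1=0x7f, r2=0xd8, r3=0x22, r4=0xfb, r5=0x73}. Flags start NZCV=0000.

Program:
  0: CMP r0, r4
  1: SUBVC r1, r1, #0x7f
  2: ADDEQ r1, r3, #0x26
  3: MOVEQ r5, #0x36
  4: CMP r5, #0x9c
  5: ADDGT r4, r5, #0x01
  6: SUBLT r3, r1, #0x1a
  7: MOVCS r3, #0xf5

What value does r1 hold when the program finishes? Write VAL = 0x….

VAL = 0x00

[0] flags=0000 → (cmp)
[1] flags=0000 VC?T → r1=0x00
[2] flags=0000 EQ?F → skip
[3] flags=0000 EQ?F → skip
[4] flags=1001 → (cmp)
[5] flags=1001 GT?T → r4=0x74
[6] flags=1001 LT?F → skip
[7] flags=1001 CS?F → skip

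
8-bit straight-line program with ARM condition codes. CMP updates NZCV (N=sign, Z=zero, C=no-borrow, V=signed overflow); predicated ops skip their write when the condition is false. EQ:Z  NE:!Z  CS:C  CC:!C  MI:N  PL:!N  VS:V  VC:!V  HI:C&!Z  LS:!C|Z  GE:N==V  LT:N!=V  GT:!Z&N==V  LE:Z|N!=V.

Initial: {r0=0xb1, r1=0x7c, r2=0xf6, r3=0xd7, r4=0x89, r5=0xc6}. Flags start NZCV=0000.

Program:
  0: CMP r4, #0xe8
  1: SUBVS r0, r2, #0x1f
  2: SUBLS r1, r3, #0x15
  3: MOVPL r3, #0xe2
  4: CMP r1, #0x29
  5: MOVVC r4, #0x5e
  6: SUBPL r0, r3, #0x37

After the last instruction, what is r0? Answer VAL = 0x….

VAL = 0xb1

[0] flags=1000 → (cmp)
[1] flags=1000 VS?F → skip
[2] flags=1000 LS?T → r1=0xc2
[3] flags=1000 PL?F → skip
[4] flags=1010 → (cmp)
[5] flags=1010 VC?T → r4=0x5e
[6] flags=1010 PL?F → skip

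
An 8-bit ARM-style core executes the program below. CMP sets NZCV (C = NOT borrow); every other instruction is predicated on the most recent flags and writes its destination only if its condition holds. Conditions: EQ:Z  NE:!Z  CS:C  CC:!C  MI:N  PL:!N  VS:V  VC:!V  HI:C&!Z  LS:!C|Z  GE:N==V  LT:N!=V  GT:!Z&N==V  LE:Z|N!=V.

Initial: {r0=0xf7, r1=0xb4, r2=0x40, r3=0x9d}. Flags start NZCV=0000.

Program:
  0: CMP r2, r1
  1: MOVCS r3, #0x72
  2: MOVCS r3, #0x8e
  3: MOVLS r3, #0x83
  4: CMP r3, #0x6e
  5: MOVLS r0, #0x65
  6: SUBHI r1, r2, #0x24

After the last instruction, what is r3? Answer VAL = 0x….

0: ✓ CMP  NZCV=1001
1: · MOVCS
2: · MOVCS
3: ✓ MOVLS  r3←0x83
4: ✓ CMP  NZCV=0011
5: · MOVLS
6: ✓ SUBHI  r1←0x1c

VAL = 0x83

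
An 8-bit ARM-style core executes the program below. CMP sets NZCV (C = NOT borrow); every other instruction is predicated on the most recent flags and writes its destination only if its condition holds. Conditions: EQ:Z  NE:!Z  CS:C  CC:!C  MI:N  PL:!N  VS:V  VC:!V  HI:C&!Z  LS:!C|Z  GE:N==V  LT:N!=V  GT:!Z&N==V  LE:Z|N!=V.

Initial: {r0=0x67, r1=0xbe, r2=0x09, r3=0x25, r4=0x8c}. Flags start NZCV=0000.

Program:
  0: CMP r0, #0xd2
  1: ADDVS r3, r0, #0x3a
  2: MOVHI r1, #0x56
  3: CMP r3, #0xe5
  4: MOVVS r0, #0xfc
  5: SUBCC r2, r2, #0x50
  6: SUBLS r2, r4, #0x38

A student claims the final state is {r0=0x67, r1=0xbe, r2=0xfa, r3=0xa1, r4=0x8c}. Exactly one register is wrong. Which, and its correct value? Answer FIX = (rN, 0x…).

FIX = (r2, 0x54)

[0] flags=1001 → (cmp)
[1] flags=1001 VS?T → r3=0xa1
[2] flags=1001 HI?F → skip
[3] flags=1000 → (cmp)
[4] flags=1000 VS?F → skip
[5] flags=1000 CC?T → r2=0xb9
[6] flags=1000 LS?T → r2=0x54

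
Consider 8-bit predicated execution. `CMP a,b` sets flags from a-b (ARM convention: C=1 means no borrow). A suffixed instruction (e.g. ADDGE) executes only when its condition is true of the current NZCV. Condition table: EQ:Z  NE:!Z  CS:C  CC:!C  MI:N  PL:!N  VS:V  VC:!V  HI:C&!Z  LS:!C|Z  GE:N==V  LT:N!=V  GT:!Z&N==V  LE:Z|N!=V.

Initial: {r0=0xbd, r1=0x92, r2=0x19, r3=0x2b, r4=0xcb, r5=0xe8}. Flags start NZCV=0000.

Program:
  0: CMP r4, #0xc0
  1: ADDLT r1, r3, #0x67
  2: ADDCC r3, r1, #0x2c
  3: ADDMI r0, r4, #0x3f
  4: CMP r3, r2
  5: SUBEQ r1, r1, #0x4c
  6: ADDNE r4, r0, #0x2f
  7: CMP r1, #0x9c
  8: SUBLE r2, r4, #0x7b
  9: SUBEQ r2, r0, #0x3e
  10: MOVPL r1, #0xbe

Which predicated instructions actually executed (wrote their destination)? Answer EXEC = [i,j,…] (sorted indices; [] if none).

EXEC = [6,8]

0: ✓ CMP  NZCV=0010
1: · ADDLT
2: · ADDCC
3: · ADDMI
4: ✓ CMP  NZCV=0010
5: · SUBEQ
6: ✓ ADDNE  r4←0xec
7: ✓ CMP  NZCV=1000
8: ✓ SUBLE  r2←0x71
9: · SUBEQ
10: · MOVPL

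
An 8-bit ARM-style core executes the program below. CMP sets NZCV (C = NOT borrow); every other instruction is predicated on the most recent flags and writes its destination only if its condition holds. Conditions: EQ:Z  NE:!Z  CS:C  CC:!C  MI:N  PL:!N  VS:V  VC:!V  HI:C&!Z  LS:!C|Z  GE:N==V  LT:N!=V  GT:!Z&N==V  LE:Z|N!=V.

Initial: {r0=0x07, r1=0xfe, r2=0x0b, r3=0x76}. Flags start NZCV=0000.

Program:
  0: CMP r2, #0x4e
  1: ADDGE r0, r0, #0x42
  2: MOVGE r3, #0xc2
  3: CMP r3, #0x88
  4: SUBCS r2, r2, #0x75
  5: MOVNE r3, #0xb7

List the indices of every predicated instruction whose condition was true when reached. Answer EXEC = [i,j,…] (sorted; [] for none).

0: ✓ CMP  NZCV=1000
1: · ADDGE
2: · MOVGE
3: ✓ CMP  NZCV=1001
4: · SUBCS
5: ✓ MOVNE  r3←0xb7

EXEC = [5]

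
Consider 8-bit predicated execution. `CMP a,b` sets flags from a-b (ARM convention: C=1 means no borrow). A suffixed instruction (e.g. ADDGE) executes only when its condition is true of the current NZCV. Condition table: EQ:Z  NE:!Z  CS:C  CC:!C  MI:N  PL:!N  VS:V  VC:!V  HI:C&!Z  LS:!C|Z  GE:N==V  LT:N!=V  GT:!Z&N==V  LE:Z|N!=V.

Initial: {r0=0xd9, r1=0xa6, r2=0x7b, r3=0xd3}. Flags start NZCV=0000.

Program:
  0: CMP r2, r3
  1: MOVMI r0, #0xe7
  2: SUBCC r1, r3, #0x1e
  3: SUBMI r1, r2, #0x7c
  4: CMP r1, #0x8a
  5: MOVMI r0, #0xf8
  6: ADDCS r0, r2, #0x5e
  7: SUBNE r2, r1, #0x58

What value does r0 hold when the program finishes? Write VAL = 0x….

VAL = 0xd9

[0] flags=1001 → (cmp)
[1] flags=1001 MI?T → r0=0xe7
[2] flags=1001 CC?T → r1=0xb5
[3] flags=1001 MI?T → r1=0xff
[4] flags=0010 → (cmp)
[5] flags=0010 MI?F → skip
[6] flags=0010 CS?T → r0=0xd9
[7] flags=0010 NE?T → r2=0xa7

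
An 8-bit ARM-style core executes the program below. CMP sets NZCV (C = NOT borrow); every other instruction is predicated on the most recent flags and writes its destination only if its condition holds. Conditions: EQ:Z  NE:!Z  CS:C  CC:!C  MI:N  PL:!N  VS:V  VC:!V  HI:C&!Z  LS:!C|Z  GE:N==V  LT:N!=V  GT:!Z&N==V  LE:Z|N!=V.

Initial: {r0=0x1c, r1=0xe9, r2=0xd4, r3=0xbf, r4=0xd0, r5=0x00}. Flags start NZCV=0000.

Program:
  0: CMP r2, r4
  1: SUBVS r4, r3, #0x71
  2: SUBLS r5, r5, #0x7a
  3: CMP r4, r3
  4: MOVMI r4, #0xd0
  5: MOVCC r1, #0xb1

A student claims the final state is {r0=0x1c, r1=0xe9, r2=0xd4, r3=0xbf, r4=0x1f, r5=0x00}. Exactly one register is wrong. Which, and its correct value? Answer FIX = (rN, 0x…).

[0] flags=0010 → (cmp)
[1] flags=0010 VS?F → skip
[2] flags=0010 LS?F → skip
[3] flags=0010 → (cmp)
[4] flags=0010 MI?F → skip
[5] flags=0010 CC?F → skip

FIX = (r4, 0xd0)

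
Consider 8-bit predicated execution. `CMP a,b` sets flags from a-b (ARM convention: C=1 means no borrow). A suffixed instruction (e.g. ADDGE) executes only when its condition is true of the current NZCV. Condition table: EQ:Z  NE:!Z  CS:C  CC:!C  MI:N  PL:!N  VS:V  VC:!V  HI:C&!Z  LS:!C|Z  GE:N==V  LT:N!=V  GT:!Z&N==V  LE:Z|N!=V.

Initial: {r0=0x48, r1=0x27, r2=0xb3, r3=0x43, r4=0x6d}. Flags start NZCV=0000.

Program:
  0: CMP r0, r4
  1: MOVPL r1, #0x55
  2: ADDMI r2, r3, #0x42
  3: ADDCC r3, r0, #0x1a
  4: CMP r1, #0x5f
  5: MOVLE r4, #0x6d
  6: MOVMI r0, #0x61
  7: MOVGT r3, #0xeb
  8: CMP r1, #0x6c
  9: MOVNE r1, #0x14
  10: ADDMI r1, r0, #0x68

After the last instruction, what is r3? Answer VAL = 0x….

[0] flags=1000 → (cmp)
[1] flags=1000 PL?F → skip
[2] flags=1000 MI?T → r2=0x85
[3] flags=1000 CC?T → r3=0x62
[4] flags=1000 → (cmp)
[5] flags=1000 LE?T → r4=0x6d
[6] flags=1000 MI?T → r0=0x61
[7] flags=1000 GT?F → skip
[8] flags=1000 → (cmp)
[9] flags=1000 NE?T → r1=0x14
[10] flags=1000 MI?T → r1=0xc9

VAL = 0x62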